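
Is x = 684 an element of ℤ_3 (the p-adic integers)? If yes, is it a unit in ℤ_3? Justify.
x ∈ ℤ_3 but not a unit; v_3(x) = 2 > 0

ℤ_3 = {x ∈ ℚ_3 : v_3(x) ≥ 0} and ℤ_3^× = {x ∈ ℤ_3 : v_3(x) = 0}. Here v_3(684) = v_3(num) − v_3(den) = 2; compare against these criteria.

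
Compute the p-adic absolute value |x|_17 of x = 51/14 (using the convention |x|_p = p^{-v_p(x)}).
|51/14|_17 = 1/17

Step 1 — compute v_17(x) by factoring powers of 17 out of the numerator and denominator: v_17(51/14) = 1. Step 2 — apply |x|_p = p^{-v_p(x)} = 17^{-1} = 1/17.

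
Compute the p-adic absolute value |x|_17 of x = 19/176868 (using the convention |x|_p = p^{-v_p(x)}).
|19/176868|_17 = 4913

Step 1 — compute v_17(x) by factoring powers of 17 out of the numerator and denominator: v_17(19/176868) = -3. Step 2 — apply |x|_p = p^{-v_p(x)} = 17^{3} = 4913.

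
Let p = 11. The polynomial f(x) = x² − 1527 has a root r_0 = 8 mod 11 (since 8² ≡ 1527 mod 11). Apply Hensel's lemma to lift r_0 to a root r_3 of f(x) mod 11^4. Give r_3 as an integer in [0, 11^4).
r_3 = 11965 (mod 14641)

Hensel's recurrence: r_{i+1} = r_i − f(r_i)·(f′(r_i))^{-1} mod 11^{i+2}, with f′(x) = 2x. Iterate:
  r_0 = 8 (mod 11)
  r_1 = 107 (mod 121)
  r_2 = 1317 (mod 1331)
  r_3 = 11965 (mod 14641)
Final: r_3 = 11965, and one checks f(r_3) ≡ 0 mod 11^4.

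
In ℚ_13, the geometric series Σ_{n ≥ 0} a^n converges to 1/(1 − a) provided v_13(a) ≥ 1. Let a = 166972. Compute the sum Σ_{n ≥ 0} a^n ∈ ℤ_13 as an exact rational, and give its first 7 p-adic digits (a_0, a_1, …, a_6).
Σ a^n = 1/(1 − a) = -1/166971;  first 7 digits = (1, 0, 0, 11, 5, 0, 4)

v_13(a) = 3 ≥ 1, so the series converges in ℤ_13 to 1/(1 − a) = 1/(1 − 166972) = -1/166971. Expand this rational in ℤ_13: compute digits iteratively via d_i = x_i mod 13, x_{i+1} = (x_i − d_i)/13. The first 7 digits are (1, 0, 0, 11, 5, 0, 4).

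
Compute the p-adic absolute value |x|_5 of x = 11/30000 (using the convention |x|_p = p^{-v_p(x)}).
|11/30000|_5 = 625

Step 1 — compute v_5(x) by factoring powers of 5 out of the numerator and denominator: v_5(11/30000) = -4. Step 2 — apply |x|_p = p^{-v_p(x)} = 5^{4} = 625.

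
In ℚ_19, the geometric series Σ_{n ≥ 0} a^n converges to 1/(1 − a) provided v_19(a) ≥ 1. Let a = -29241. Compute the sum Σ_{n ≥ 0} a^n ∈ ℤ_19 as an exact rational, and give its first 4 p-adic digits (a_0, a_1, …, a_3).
Σ a^n = 1/(1 − a) = 1/29242;  first 4 digits = (1, 0, 14, 14)

v_19(a) = 2 ≥ 1, so the series converges in ℤ_19 to 1/(1 − a) = 1/(1 − (-29241)) = 1/29242. Expand this rational in ℤ_19: compute digits iteratively via d_i = x_i mod 19, x_{i+1} = (x_i − d_i)/19. The first 4 digits are (1, 0, 14, 14).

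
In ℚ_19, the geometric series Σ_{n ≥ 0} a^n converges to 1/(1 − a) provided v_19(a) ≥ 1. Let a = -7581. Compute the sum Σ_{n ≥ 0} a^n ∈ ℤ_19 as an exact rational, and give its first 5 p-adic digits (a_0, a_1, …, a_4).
Σ a^n = 1/(1 − a) = 1/7582;  first 5 digits = (1, 0, 17, 17, 3)

v_19(a) = 2 ≥ 1, so the series converges in ℤ_19 to 1/(1 − a) = 1/(1 − (-7581)) = 1/7582. Expand this rational in ℤ_19: compute digits iteratively via d_i = x_i mod 19, x_{i+1} = (x_i − d_i)/19. The first 5 digits are (1, 0, 17, 17, 3).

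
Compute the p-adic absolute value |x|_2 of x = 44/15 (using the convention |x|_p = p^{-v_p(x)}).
|44/15|_2 = 1/4

Step 1 — compute v_2(x) by factoring powers of 2 out of the numerator and denominator: v_2(44/15) = 2. Step 2 — apply |x|_p = p^{-v_p(x)} = 2^{-2} = 1/4.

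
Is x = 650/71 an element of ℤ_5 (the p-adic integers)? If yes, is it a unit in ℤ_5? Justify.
x ∈ ℤ_5 but not a unit; v_5(x) = 2 > 0

ℤ_5 = {x ∈ ℚ_5 : v_5(x) ≥ 0} and ℤ_5^× = {x ∈ ℤ_5 : v_5(x) = 0}. Here v_5(650/71) = v_5(num) − v_5(den) = 2; compare against these criteria.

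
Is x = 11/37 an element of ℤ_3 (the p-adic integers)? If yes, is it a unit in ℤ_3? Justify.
x ∈ ℤ_3^× (unit); v_3(x) = 0

ℤ_3 = {x ∈ ℚ_3 : v_3(x) ≥ 0} and ℤ_3^× = {x ∈ ℤ_3 : v_3(x) = 0}. Here v_3(11/37) = v_3(num) − v_3(den) = 0; compare against these criteria.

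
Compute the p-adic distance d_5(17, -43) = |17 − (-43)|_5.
d_5(17, -43) = 1/5

Step 1 — x − y = 17 − (-43) = 60. Step 2 — v_5(60) = 1 (factor: 60 = (5^1 · 12); the sign does not affect v_p). Step 3 — |x − y|_5 = 5^{-1} = 1/5.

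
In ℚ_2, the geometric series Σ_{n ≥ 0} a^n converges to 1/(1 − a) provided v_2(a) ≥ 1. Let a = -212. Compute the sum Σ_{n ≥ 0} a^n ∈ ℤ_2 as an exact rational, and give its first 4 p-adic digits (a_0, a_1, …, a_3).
Σ a^n = 1/(1 − a) = 1/213;  first 4 digits = (1, 0, 1, 1)

v_2(a) = 2 ≥ 1, so the series converges in ℤ_2 to 1/(1 − a) = 1/(1 − (-212)) = 1/213. Expand this rational in ℤ_2: compute digits iteratively via d_i = x_i mod 2, x_{i+1} = (x_i − d_i)/2. The first 4 digits are (1, 0, 1, 1).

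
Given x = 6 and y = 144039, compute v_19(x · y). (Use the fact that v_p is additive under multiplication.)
v_19(864234) = 3

v_p(x) = 0 (factor: 6 = 19^0 · 6); v_p(y) = 3 (factor: 144039 = 19^3 · 21). Additivity: v_p(xy) = v_p(x) + v_p(y) = 0 + 3 = 3. (Direct check: xy = 864234 = 19^3 · (126).)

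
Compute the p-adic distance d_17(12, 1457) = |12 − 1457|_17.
d_17(12, 1457) = 1/289

Step 1 — x − y = 12 − 1457 = -1445. Step 2 — v_17(-1445) = 2 (factor: -1445 = −(17^2 · 5); the sign does not affect v_p). Step 3 — |x − y|_17 = 17^{-2} = 1/289.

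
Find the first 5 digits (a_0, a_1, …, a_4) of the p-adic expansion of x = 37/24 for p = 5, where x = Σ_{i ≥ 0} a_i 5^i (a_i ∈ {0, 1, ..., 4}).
(a_0, …, a_4) = (3, 2, 1, 2, 1)

v_5(37/24) = 0 (numerator and denominator both coprime to 5), so x ∈ ℤ_5^×. Compute digits iteratively via a_i = x_i mod 5, x_{i+1} = (x_i − a_i)/5, with x_0 = x:
  x_0 = 37/24;  a_0 = 3;  x_1 = (x_0 − 3)/5 = -7/24
  x_1 = -7/24;  a_1 = 2;  x_2 = (x_1 − 2)/5 = -11/24
  x_2 = -11/24;  a_2 = 1;  x_3 = (x_2 − 1)/5 = -7/24
  x_3 = -7/24;  a_3 = 2;  x_4 = (x_3 − 2)/5 = -11/24
  x_4 = -11/24;  a_4 = 1;  x_5 = (x_4 − 1)/5 = -7/24
Digits: (3, 2, 1, 2, 1).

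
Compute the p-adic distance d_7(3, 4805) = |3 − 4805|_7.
d_7(3, 4805) = 1/2401

Step 1 — x − y = 3 − 4805 = -4802. Step 2 — v_7(-4802) = 4 (factor: -4802 = −(7^4 · 2); the sign does not affect v_p). Step 3 — |x − y|_7 = 7^{-4} = 1/2401.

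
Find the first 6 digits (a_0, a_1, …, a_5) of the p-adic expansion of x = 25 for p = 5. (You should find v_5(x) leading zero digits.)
(a_0, …, a_5) = (0, 0, 1, 0, 0, 0)

v_5(25) = 2, so a_0 = ... = a_1 = 0. Factor out: x = 5^2 · u with u = 1 a unit in ℤ_5. Expand u iteratively via a_{v+i} = u_i mod 5, u_{i+1} = (u_i − a_{v+i})/5:
  u_0 = 1;  a_2 = 1;  u_1 = (u_0 − 1)/5 = 0
  u_1 = 0;  a_3 = 0;  u_2 = (u_1 − 0)/5 = 0
  u_2 = 0;  a_4 = 0;  u_3 = (u_2 − 0)/5 = 0
  u_3 = 0;  a_5 = 0;  u_4 = (u_3 − 0)/5 = 0
Digits: (0, 0, 1, 0, 0, 0).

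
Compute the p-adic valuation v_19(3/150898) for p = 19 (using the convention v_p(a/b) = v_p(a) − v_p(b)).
v_19(3/150898) = -3

Factor powers of 19 from the numerator and denominator of the reduced fraction: 3 = 19^0 · 3 and 150898 = 19^3 · 22. Apply v_p(a/b) = v_p(a) − v_p(b): v_19(3/150898) = 0 − 3 = -3.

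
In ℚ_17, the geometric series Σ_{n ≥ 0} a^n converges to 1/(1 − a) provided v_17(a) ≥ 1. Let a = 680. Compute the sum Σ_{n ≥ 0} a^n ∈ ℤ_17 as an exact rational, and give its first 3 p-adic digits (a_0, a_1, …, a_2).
Σ a^n = 1/(1 − a) = -1/679;  first 3 digits = (1, 6, 4)

v_17(a) = 1 ≥ 1, so the series converges in ℤ_17 to 1/(1 − a) = 1/(1 − 680) = -1/679. Expand this rational in ℤ_17: compute digits iteratively via d_i = x_i mod 17, x_{i+1} = (x_i − d_i)/17. The first 3 digits are (1, 6, 4).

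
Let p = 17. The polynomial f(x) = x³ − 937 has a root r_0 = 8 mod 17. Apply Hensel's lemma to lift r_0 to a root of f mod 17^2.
r_1 = 93 (mod 289)

Hensel: r_{i+1} = r_i − f(r_i)/f′(r_i) mod 17^{i+2}, where f′(x) = 3x². Iterate:
  r_0 = 8 (mod 17)
  r_1 = 93 (mod 289)
Final: r = 93 with f(r) ≡ 0 mod 17^2.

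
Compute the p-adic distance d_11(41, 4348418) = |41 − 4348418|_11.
d_11(41, 4348418) = 1/161051

Step 1 — x − y = 41 − 4348418 = -4348377. Step 2 — v_11(-4348377) = 5 (factor: -4348377 = −(11^5 · 27); the sign does not affect v_p). Step 3 — |x − y|_11 = 11^{-5} = 1/161051.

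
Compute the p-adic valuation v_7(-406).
v_7(-406) = 1

v_7(n) is the largest exponent k such that 7^k divides n. Factor out: -406 = -7^1 · 58. (Sign doesn't affect v_p.) So v_7(-406) = 1.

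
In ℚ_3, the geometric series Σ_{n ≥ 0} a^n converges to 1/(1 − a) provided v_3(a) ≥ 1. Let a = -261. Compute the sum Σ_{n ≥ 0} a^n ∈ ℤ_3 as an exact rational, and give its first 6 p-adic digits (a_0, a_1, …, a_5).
Σ a^n = 1/(1 − a) = 1/262;  first 6 digits = (1, 0, 1, 2, 0, 0)

v_3(a) = 2 ≥ 1, so the series converges in ℤ_3 to 1/(1 − a) = 1/(1 − (-261)) = 1/262. Expand this rational in ℤ_3: compute digits iteratively via d_i = x_i mod 3, x_{i+1} = (x_i − d_i)/3. The first 6 digits are (1, 0, 1, 2, 0, 0).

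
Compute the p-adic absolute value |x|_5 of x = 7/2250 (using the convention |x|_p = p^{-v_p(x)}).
|7/2250|_5 = 125

Step 1 — compute v_5(x) by factoring powers of 5 out of the numerator and denominator: v_5(7/2250) = -3. Step 2 — apply |x|_p = p^{-v_p(x)} = 5^{3} = 125.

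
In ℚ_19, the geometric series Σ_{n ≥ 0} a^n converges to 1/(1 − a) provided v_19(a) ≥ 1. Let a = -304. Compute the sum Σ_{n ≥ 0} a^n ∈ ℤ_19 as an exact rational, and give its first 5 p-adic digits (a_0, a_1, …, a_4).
Σ a^n = 1/(1 − a) = 1/305;  first 5 digits = (1, 3, 8, 2, 18)

v_19(a) = 1 ≥ 1, so the series converges in ℤ_19 to 1/(1 − a) = 1/(1 − (-304)) = 1/305. Expand this rational in ℤ_19: compute digits iteratively via d_i = x_i mod 19, x_{i+1} = (x_i − d_i)/19. The first 5 digits are (1, 3, 8, 2, 18).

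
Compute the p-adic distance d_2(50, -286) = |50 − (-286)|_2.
d_2(50, -286) = 1/16

Step 1 — x − y = 50 − (-286) = 336. Step 2 — v_2(336) = 4 (factor: 336 = (2^4 · 21); the sign does not affect v_p). Step 3 — |x − y|_2 = 2^{-4} = 1/16.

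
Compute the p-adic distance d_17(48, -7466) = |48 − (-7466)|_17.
d_17(48, -7466) = 1/289

Step 1 — x − y = 48 − (-7466) = 7514. Step 2 — v_17(7514) = 2 (factor: 7514 = (17^2 · 26); the sign does not affect v_p). Step 3 — |x − y|_17 = 17^{-2} = 1/289.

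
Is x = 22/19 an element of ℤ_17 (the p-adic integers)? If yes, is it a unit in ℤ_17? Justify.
x ∈ ℤ_17^× (unit); v_17(x) = 0

ℤ_17 = {x ∈ ℚ_17 : v_17(x) ≥ 0} and ℤ_17^× = {x ∈ ℤ_17 : v_17(x) = 0}. Here v_17(22/19) = v_17(num) − v_17(den) = 0; compare against these criteria.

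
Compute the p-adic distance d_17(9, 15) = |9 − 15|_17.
d_17(9, 15) = 1

Step 1 — x − y = 9 − 15 = -6. Step 2 — v_17(-6) = 0 (factor: -6 = −(17^0 · 6); the sign does not affect v_p). Step 3 — |x − y|_17 = 17^{0} = 1.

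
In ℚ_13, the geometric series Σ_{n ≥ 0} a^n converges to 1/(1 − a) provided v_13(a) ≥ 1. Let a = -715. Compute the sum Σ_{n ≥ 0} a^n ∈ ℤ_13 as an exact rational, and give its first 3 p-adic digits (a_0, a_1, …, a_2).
Σ a^n = 1/(1 − a) = 1/716;  first 3 digits = (1, 10, 4)

v_13(a) = 1 ≥ 1, so the series converges in ℤ_13 to 1/(1 − a) = 1/(1 − (-715)) = 1/716. Expand this rational in ℤ_13: compute digits iteratively via d_i = x_i mod 13, x_{i+1} = (x_i − d_i)/13. The first 3 digits are (1, 10, 4).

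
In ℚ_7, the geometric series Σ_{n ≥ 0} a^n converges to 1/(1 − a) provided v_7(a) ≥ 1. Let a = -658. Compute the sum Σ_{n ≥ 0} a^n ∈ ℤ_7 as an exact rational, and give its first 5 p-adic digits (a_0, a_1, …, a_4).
Σ a^n = 1/(1 − a) = 1/659;  first 5 digits = (1, 4, 2, 1, 4)

v_7(a) = 1 ≥ 1, so the series converges in ℤ_7 to 1/(1 − a) = 1/(1 − (-658)) = 1/659. Expand this rational in ℤ_7: compute digits iteratively via d_i = x_i mod 7, x_{i+1} = (x_i − d_i)/7. The first 5 digits are (1, 4, 2, 1, 4).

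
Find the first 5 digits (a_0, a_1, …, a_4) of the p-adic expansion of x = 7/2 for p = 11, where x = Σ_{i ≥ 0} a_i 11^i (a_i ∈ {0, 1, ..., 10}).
(a_0, …, a_4) = (9, 5, 5, 5, 5)

v_11(7/2) = 0 (numerator and denominator both coprime to 11), so x ∈ ℤ_11^×. Compute digits iteratively via a_i = x_i mod 11, x_{i+1} = (x_i − a_i)/11, with x_0 = x:
  x_0 = 7/2;  a_0 = 9;  x_1 = (x_0 − 9)/11 = -1/2
  x_1 = -1/2;  a_1 = 5;  x_2 = (x_1 − 5)/11 = -1/2
  x_2 = -1/2;  a_2 = 5;  x_3 = (x_2 − 5)/11 = -1/2
  x_3 = -1/2;  a_3 = 5;  x_4 = (x_3 − 5)/11 = -1/2
  x_4 = -1/2;  a_4 = 5;  x_5 = (x_4 − 5)/11 = -1/2
Digits: (9, 5, 5, 5, 5).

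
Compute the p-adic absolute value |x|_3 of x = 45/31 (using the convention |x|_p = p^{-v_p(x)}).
|45/31|_3 = 1/9

Step 1 — compute v_3(x) by factoring powers of 3 out of the numerator and denominator: v_3(45/31) = 2. Step 2 — apply |x|_p = p^{-v_p(x)} = 3^{-2} = 1/9.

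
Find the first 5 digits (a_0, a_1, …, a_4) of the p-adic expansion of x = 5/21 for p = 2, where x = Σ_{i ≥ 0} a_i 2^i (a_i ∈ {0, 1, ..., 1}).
(a_0, …, a_4) = (1, 0, 0, 0, 1)

v_2(5/21) = 0 (numerator and denominator both coprime to 2), so x ∈ ℤ_2^×. Compute digits iteratively via a_i = x_i mod 2, x_{i+1} = (x_i − a_i)/2, with x_0 = x:
  x_0 = 5/21;  a_0 = 1;  x_1 = (x_0 − 1)/2 = -8/21
  x_1 = -8/21;  a_1 = 0;  x_2 = (x_1 − 0)/2 = -4/21
  x_2 = -4/21;  a_2 = 0;  x_3 = (x_2 − 0)/2 = -2/21
  x_3 = -2/21;  a_3 = 0;  x_4 = (x_3 − 0)/2 = -1/21
  x_4 = -1/21;  a_4 = 1;  x_5 = (x_4 − 1)/2 = -11/21
Digits: (1, 0, 0, 0, 1).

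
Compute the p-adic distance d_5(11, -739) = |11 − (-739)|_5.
d_5(11, -739) = 1/125

Step 1 — x − y = 11 − (-739) = 750. Step 2 — v_5(750) = 3 (factor: 750 = (5^3 · 6); the sign does not affect v_p). Step 3 — |x − y|_5 = 5^{-3} = 1/125.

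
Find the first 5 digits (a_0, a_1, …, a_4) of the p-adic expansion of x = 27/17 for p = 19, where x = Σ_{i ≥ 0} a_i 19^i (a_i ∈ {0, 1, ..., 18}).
(a_0, …, a_4) = (15, 6, 3, 11, 5)

v_19(27/17) = 0 (numerator and denominator both coprime to 19), so x ∈ ℤ_19^×. Compute digits iteratively via a_i = x_i mod 19, x_{i+1} = (x_i − a_i)/19, with x_0 = x:
  x_0 = 27/17;  a_0 = 15;  x_1 = (x_0 − 15)/19 = -12/17
  x_1 = -12/17;  a_1 = 6;  x_2 = (x_1 − 6)/19 = -6/17
  x_2 = -6/17;  a_2 = 3;  x_3 = (x_2 − 3)/19 = -3/17
  x_3 = -3/17;  a_3 = 11;  x_4 = (x_3 − 11)/19 = -10/17
  x_4 = -10/17;  a_4 = 5;  x_5 = (x_4 − 5)/19 = -5/17
Digits: (15, 6, 3, 11, 5).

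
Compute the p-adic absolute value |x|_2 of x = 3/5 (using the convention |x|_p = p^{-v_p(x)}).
|3/5|_2 = 1

Step 1 — compute v_2(x) by factoring powers of 2 out of the numerator and denominator: v_2(3/5) = 0. Step 2 — apply |x|_p = p^{-v_p(x)} = 2^{0} = 1.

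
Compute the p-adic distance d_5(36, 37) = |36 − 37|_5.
d_5(36, 37) = 1

Step 1 — x − y = 36 − 37 = -1. Step 2 — v_5(-1) = 0 (factor: -1 = −(5^0 · 1); the sign does not affect v_p). Step 3 — |x − y|_5 = 5^{0} = 1.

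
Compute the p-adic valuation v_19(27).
v_19(27) = 0

v_19(n) is the largest exponent k such that 19^k divides n. Factor out: 27 = 19^0 · 27. (Sign doesn't affect v_p.) So v_19(27) = 0.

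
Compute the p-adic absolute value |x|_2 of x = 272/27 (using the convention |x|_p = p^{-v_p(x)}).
|272/27|_2 = 1/16

Step 1 — compute v_2(x) by factoring powers of 2 out of the numerator and denominator: v_2(272/27) = 4. Step 2 — apply |x|_p = p^{-v_p(x)} = 2^{-4} = 1/16.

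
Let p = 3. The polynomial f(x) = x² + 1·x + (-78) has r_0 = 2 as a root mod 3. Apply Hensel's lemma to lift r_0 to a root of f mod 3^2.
r_1 = 2 (mod 9)

Hensel: r_{i+1} = r_i − f(r_i)·(f′(r_i))^{-1} mod 3^{i+2}, f′(x) = 2x + 1. Iterate:
  r_0 = 2 (mod 3)
  r_1 = 2 (mod 9)
Final: r = 2 satisfies f(r) ≡ 0 mod 3^2.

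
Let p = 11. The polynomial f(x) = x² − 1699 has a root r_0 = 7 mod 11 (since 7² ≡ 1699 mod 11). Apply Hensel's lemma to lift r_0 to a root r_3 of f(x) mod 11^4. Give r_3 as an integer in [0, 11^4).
r_3 = 2856 (mod 14641)

Hensel's recurrence: r_{i+1} = r_i − f(r_i)·(f′(r_i))^{-1} mod 11^{i+2}, with f′(x) = 2x. Iterate:
  r_0 = 7 (mod 11)
  r_1 = 73 (mod 121)
  r_2 = 194 (mod 1331)
  r_3 = 2856 (mod 14641)
Final: r_3 = 2856, and one checks f(r_3) ≡ 0 mod 11^4.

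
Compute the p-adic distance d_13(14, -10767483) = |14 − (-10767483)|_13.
d_13(14, -10767483) = 1/371293

Step 1 — x − y = 14 − (-10767483) = 10767497. Step 2 — v_13(10767497) = 5 (factor: 10767497 = (13^5 · 29); the sign does not affect v_p). Step 3 — |x − y|_13 = 13^{-5} = 1/371293.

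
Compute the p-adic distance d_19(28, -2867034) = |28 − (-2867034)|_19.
d_19(28, -2867034) = 1/130321

Step 1 — x − y = 28 − (-2867034) = 2867062. Step 2 — v_19(2867062) = 4 (factor: 2867062 = (19^4 · 22); the sign does not affect v_p). Step 3 — |x − y|_19 = 19^{-4} = 1/130321.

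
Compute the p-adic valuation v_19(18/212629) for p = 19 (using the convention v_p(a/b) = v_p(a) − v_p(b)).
v_19(18/212629) = -3

Factor powers of 19 from the numerator and denominator of the reduced fraction: 18 = 19^0 · 18 and 212629 = 19^3 · 31. Apply v_p(a/b) = v_p(a) − v_p(b): v_19(18/212629) = 0 − 3 = -3.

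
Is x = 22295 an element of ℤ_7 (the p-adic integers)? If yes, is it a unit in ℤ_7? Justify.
x ∈ ℤ_7 but not a unit; v_7(x) = 3 > 0

ℤ_7 = {x ∈ ℚ_7 : v_7(x) ≥ 0} and ℤ_7^× = {x ∈ ℤ_7 : v_7(x) = 0}. Here v_7(22295) = v_7(num) − v_7(den) = 3; compare against these criteria.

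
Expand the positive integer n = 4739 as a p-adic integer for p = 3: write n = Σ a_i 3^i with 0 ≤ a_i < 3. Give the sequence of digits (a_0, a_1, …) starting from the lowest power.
(a_0, a_1, …) = (2, 1, 1, 1, 1, 1, 0, 2)

Repeated division by 3 gives the digits low-to-high: 4739 = 2 + 1·3^1 + 1·3^2 + 1·3^3 + 1·3^4 + 1·3^5 + 2·3^7. Digit sequence: (2, 1, 1, 1, 1, 1, 0, 2).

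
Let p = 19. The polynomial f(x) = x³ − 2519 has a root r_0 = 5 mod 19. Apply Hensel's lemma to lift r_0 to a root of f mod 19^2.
r_1 = 138 (mod 361)

Hensel: r_{i+1} = r_i − f(r_i)/f′(r_i) mod 19^{i+2}, where f′(x) = 3x². Iterate:
  r_0 = 5 (mod 19)
  r_1 = 138 (mod 361)
Final: r = 138 with f(r) ≡ 0 mod 19^2.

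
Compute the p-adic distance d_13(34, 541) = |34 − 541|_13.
d_13(34, 541) = 1/169

Step 1 — x − y = 34 − 541 = -507. Step 2 — v_13(-507) = 2 (factor: -507 = −(13^2 · 3); the sign does not affect v_p). Step 3 — |x − y|_13 = 13^{-2} = 1/169.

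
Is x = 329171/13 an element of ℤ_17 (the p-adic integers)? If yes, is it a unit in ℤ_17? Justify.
x ∈ ℤ_17 but not a unit; v_17(x) = 3 > 0

ℤ_17 = {x ∈ ℚ_17 : v_17(x) ≥ 0} and ℤ_17^× = {x ∈ ℤ_17 : v_17(x) = 0}. Here v_17(329171/13) = v_17(num) − v_17(den) = 3; compare against these criteria.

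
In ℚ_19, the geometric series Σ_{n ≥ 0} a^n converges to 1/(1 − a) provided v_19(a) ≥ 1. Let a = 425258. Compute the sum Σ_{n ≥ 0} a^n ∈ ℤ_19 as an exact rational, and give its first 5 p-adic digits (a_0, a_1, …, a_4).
Σ a^n = 1/(1 − a) = -1/425257;  first 5 digits = (1, 0, 0, 5, 3)

v_19(a) = 3 ≥ 1, so the series converges in ℤ_19 to 1/(1 − a) = 1/(1 − 425258) = -1/425257. Expand this rational in ℤ_19: compute digits iteratively via d_i = x_i mod 19, x_{i+1} = (x_i − d_i)/19. The first 5 digits are (1, 0, 0, 5, 3).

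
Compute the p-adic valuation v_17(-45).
v_17(-45) = 0

v_17(n) is the largest exponent k such that 17^k divides n. Factor out: -45 = -17^0 · 45. (Sign doesn't affect v_p.) So v_17(-45) = 0.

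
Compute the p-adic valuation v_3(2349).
v_3(2349) = 4

v_3(n) is the largest exponent k such that 3^k divides n. Factor out: 2349 = 3^4 · 29. (Sign doesn't affect v_p.) So v_3(2349) = 4.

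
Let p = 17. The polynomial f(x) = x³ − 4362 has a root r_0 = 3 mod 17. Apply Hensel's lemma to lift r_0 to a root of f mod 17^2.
r_1 = 3 (mod 289)

Hensel: r_{i+1} = r_i − f(r_i)/f′(r_i) mod 17^{i+2}, where f′(x) = 3x². Iterate:
  r_0 = 3 (mod 17)
  r_1 = 3 (mod 289)
Final: r = 3 with f(r) ≡ 0 mod 17^2.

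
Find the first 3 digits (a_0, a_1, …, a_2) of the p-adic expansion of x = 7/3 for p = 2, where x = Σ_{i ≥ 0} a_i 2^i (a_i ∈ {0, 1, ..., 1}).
(a_0, …, a_2) = (1, 0, 1)

v_2(7/3) = 0 (numerator and denominator both coprime to 2), so x ∈ ℤ_2^×. Compute digits iteratively via a_i = x_i mod 2, x_{i+1} = (x_i − a_i)/2, with x_0 = x:
  x_0 = 7/3;  a_0 = 1;  x_1 = (x_0 − 1)/2 = 2/3
  x_1 = 2/3;  a_1 = 0;  x_2 = (x_1 − 0)/2 = 1/3
  x_2 = 1/3;  a_2 = 1;  x_3 = (x_2 − 1)/2 = -1/3
Digits: (1, 0, 1).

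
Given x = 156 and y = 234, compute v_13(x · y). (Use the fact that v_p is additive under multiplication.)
v_13(36504) = 2

v_p(x) = 1 (factor: 156 = 13^1 · 12); v_p(y) = 1 (factor: 234 = 13^1 · 18). Additivity: v_p(xy) = v_p(x) + v_p(y) = 1 + 1 = 2. (Direct check: xy = 36504 = 13^2 · (216).)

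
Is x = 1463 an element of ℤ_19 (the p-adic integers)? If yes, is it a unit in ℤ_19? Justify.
x ∈ ℤ_19 but not a unit; v_19(x) = 1 > 0

ℤ_19 = {x ∈ ℚ_19 : v_19(x) ≥ 0} and ℤ_19^× = {x ∈ ℤ_19 : v_19(x) = 0}. Here v_19(1463) = v_19(num) − v_19(den) = 1; compare against these criteria.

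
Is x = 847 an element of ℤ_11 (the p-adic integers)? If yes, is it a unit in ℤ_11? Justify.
x ∈ ℤ_11 but not a unit; v_11(x) = 2 > 0

ℤ_11 = {x ∈ ℚ_11 : v_11(x) ≥ 0} and ℤ_11^× = {x ∈ ℤ_11 : v_11(x) = 0}. Here v_11(847) = v_11(num) − v_11(den) = 2; compare against these criteria.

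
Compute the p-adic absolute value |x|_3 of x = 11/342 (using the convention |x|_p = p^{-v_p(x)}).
|11/342|_3 = 9

Step 1 — compute v_3(x) by factoring powers of 3 out of the numerator and denominator: v_3(11/342) = -2. Step 2 — apply |x|_p = p^{-v_p(x)} = 3^{2} = 9.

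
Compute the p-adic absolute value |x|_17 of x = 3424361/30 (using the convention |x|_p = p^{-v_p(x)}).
|3424361/30|_17 = 1/83521

Step 1 — compute v_17(x) by factoring powers of 17 out of the numerator and denominator: v_17(3424361/30) = 4. Step 2 — apply |x|_p = p^{-v_p(x)} = 17^{-4} = 1/83521.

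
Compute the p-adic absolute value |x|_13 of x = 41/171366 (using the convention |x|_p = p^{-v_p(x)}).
|41/171366|_13 = 28561

Step 1 — compute v_13(x) by factoring powers of 13 out of the numerator and denominator: v_13(41/171366) = -4. Step 2 — apply |x|_p = p^{-v_p(x)} = 13^{4} = 28561.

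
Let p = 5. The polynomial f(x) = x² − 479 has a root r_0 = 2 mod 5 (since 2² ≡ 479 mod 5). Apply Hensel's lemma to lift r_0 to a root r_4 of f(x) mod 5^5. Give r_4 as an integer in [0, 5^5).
r_4 = 1527 (mod 3125)

Hensel's recurrence: r_{i+1} = r_i − f(r_i)·(f′(r_i))^{-1} mod 5^{i+2}, with f′(x) = 2x. Iterate:
  r_0 = 2 (mod 5)
  r_1 = 2 (mod 25)
  r_2 = 27 (mod 125)
  r_3 = 277 (mod 625)
  r_4 = 1527 (mod 3125)
Final: r_4 = 1527, and one checks f(r_4) ≡ 0 mod 5^5.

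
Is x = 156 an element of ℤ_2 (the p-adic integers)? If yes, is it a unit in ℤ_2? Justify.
x ∈ ℤ_2 but not a unit; v_2(x) = 2 > 0

ℤ_2 = {x ∈ ℚ_2 : v_2(x) ≥ 0} and ℤ_2^× = {x ∈ ℤ_2 : v_2(x) = 0}. Here v_2(156) = v_2(num) − v_2(den) = 2; compare against these criteria.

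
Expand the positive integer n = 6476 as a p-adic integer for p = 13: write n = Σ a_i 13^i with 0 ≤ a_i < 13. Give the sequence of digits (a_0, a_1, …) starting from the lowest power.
(a_0, a_1, …) = (2, 4, 12, 2)

Repeated division by 13 gives the digits low-to-high: 6476 = 2 + 4·13^1 + 12·13^2 + 2·13^3. Digit sequence: (2, 4, 12, 2).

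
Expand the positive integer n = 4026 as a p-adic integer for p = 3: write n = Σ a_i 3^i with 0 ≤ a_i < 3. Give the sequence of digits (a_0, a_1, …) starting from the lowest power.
(a_0, a_1, …) = (0, 1, 0, 2, 1, 1, 2, 1)

Repeated division by 3 gives the digits low-to-high: 4026 = 1·3^1 + 2·3^3 + 1·3^4 + 1·3^5 + 2·3^6 + 1·3^7. Digit sequence: (0, 1, 0, 2, 1, 1, 2, 1).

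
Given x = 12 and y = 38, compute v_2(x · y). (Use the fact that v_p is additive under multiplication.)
v_2(456) = 3

v_p(x) = 2 (factor: 12 = 2^2 · 3); v_p(y) = 1 (factor: 38 = 2^1 · 19). Additivity: v_p(xy) = v_p(x) + v_p(y) = 2 + 1 = 3. (Direct check: xy = 456 = 2^3 · (57).)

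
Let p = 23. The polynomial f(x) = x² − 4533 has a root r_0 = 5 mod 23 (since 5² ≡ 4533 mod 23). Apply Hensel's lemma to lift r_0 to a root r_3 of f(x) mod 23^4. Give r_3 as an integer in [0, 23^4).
r_3 = 74939 (mod 279841)

Hensel's recurrence: r_{i+1} = r_i − f(r_i)·(f′(r_i))^{-1} mod 23^{i+2}, with f′(x) = 2x. Iterate:
  r_0 = 5 (mod 23)
  r_1 = 350 (mod 529)
  r_2 = 1937 (mod 12167)
  r_3 = 74939 (mod 279841)
Final: r_3 = 74939, and one checks f(r_3) ≡ 0 mod 23^4.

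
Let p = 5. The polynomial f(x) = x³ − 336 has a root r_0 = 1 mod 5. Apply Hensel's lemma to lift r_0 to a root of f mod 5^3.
r_2 = 46 (mod 125)

Hensel: r_{i+1} = r_i − f(r_i)/f′(r_i) mod 5^{i+2}, where f′(x) = 3x². Iterate:
  r_0 = 1 (mod 5)
  r_1 = 21 (mod 25)
  r_2 = 46 (mod 125)
Final: r = 46 with f(r) ≡ 0 mod 5^3.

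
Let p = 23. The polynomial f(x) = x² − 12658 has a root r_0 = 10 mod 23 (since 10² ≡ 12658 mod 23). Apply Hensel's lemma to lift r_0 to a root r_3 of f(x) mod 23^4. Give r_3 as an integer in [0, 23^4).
r_3 = 155053 (mod 279841)

Hensel's recurrence: r_{i+1} = r_i − f(r_i)·(f′(r_i))^{-1} mod 23^{i+2}, with f′(x) = 2x. Iterate:
  r_0 = 10 (mod 23)
  r_1 = 56 (mod 529)
  r_2 = 9049 (mod 12167)
  r_3 = 155053 (mod 279841)
Final: r_3 = 155053, and one checks f(r_3) ≡ 0 mod 23^4.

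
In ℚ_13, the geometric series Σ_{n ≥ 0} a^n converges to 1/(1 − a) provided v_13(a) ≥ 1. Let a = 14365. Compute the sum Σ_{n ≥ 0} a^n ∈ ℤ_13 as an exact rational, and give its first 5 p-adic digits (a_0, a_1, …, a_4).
Σ a^n = 1/(1 − a) = -1/14364;  first 5 digits = (1, 0, 7, 6, 10)

v_13(a) = 2 ≥ 1, so the series converges in ℤ_13 to 1/(1 − a) = 1/(1 − 14365) = -1/14364. Expand this rational in ℤ_13: compute digits iteratively via d_i = x_i mod 13, x_{i+1} = (x_i − d_i)/13. The first 5 digits are (1, 0, 7, 6, 10).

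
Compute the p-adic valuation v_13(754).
v_13(754) = 1

v_13(n) is the largest exponent k such that 13^k divides n. Factor out: 754 = 13^1 · 58. (Sign doesn't affect v_p.) So v_13(754) = 1.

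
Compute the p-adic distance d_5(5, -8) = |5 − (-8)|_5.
d_5(5, -8) = 1

Step 1 — x − y = 5 − (-8) = 13. Step 2 — v_5(13) = 0 (factor: 13 = (5^0 · 13); the sign does not affect v_p). Step 3 — |x − y|_5 = 5^{0} = 1.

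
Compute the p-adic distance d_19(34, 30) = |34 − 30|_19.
d_19(34, 30) = 1

Step 1 — x − y = 34 − 30 = 4. Step 2 — v_19(4) = 0 (factor: 4 = (19^0 · 4); the sign does not affect v_p). Step 3 — |x − y|_19 = 19^{0} = 1.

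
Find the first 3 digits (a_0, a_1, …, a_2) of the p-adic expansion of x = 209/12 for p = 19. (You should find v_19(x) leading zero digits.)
(a_0, …, a_2) = (0, 12, 1)

v_19(209/12) = 1, so a_0 = ... = a_0 = 0. Factor out: x = 19^1 · u with u = 11/12 a unit in ℤ_19. Expand u iteratively via a_{v+i} = u_i mod 19, u_{i+1} = (u_i − a_{v+i})/19:
  u_0 = 11/12;  a_1 = 12;  u_1 = (u_0 − 12)/19 = -7/12
  u_1 = -7/12;  a_2 = 1;  u_2 = (u_1 − 1)/19 = -1/12
Digits: (0, 12, 1).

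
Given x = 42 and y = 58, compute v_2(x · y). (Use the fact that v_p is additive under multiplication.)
v_2(2436) = 2

v_p(x) = 1 (factor: 42 = 2^1 · 21); v_p(y) = 1 (factor: 58 = 2^1 · 29). Additivity: v_p(xy) = v_p(x) + v_p(y) = 1 + 1 = 2. (Direct check: xy = 2436 = 2^2 · (609).)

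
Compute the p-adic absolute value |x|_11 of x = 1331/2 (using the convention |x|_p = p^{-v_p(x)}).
|1331/2|_11 = 1/1331

Step 1 — compute v_11(x) by factoring powers of 11 out of the numerator and denominator: v_11(1331/2) = 3. Step 2 — apply |x|_p = p^{-v_p(x)} = 11^{-3} = 1/1331.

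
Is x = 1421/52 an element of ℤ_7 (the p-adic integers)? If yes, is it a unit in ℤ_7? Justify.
x ∈ ℤ_7 but not a unit; v_7(x) = 2 > 0

ℤ_7 = {x ∈ ℚ_7 : v_7(x) ≥ 0} and ℤ_7^× = {x ∈ ℤ_7 : v_7(x) = 0}. Here v_7(1421/52) = v_7(num) − v_7(den) = 2; compare against these criteria.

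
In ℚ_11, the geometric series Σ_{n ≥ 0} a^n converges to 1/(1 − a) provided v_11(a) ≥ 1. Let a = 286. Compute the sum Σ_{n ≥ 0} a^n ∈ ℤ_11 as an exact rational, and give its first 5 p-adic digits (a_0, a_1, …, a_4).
Σ a^n = 1/(1 − a) = -1/285;  first 5 digits = (1, 4, 7, 4, 0)

v_11(a) = 1 ≥ 1, so the series converges in ℤ_11 to 1/(1 − a) = 1/(1 − 286) = -1/285. Expand this rational in ℤ_11: compute digits iteratively via d_i = x_i mod 11, x_{i+1} = (x_i − d_i)/11. The first 5 digits are (1, 4, 7, 4, 0).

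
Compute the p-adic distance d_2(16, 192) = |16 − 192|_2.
d_2(16, 192) = 1/16

Step 1 — x − y = 16 − 192 = -176. Step 2 — v_2(-176) = 4 (factor: -176 = −(2^4 · 11); the sign does not affect v_p). Step 3 — |x − y|_2 = 2^{-4} = 1/16.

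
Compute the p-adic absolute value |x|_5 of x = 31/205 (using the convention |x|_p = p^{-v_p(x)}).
|31/205|_5 = 5

Step 1 — compute v_5(x) by factoring powers of 5 out of the numerator and denominator: v_5(31/205) = -1. Step 2 — apply |x|_p = p^{-v_p(x)} = 5^{1} = 5.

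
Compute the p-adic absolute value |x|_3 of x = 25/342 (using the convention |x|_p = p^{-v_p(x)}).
|25/342|_3 = 9

Step 1 — compute v_3(x) by factoring powers of 3 out of the numerator and denominator: v_3(25/342) = -2. Step 2 — apply |x|_p = p^{-v_p(x)} = 3^{2} = 9.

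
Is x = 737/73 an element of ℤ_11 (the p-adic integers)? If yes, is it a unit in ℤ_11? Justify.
x ∈ ℤ_11 but not a unit; v_11(x) = 1 > 0

ℤ_11 = {x ∈ ℚ_11 : v_11(x) ≥ 0} and ℤ_11^× = {x ∈ ℤ_11 : v_11(x) = 0}. Here v_11(737/73) = v_11(num) − v_11(den) = 1; compare against these criteria.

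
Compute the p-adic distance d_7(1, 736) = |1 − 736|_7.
d_7(1, 736) = 1/49

Step 1 — x − y = 1 − 736 = -735. Step 2 — v_7(-735) = 2 (factor: -735 = −(7^2 · 15); the sign does not affect v_p). Step 3 — |x − y|_7 = 7^{-2} = 1/49.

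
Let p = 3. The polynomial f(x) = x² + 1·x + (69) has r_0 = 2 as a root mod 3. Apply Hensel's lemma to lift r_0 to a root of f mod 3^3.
r_2 = 23 (mod 27)

Hensel: r_{i+1} = r_i − f(r_i)·(f′(r_i))^{-1} mod 3^{i+2}, f′(x) = 2x + 1. Iterate:
  r_0 = 2 (mod 3)
  r_1 = 5 (mod 9)
  r_2 = 23 (mod 27)
Final: r = 23 satisfies f(r) ≡ 0 mod 3^3.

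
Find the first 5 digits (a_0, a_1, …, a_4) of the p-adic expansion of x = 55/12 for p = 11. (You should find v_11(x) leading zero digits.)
(a_0, …, a_4) = (0, 5, 6, 4, 6)

v_11(55/12) = 1, so a_0 = ... = a_0 = 0. Factor out: x = 11^1 · u with u = 5/12 a unit in ℤ_11. Expand u iteratively via a_{v+i} = u_i mod 11, u_{i+1} = (u_i − a_{v+i})/11:
  u_0 = 5/12;  a_1 = 5;  u_1 = (u_0 − 5)/11 = -5/12
  u_1 = -5/12;  a_2 = 6;  u_2 = (u_1 − 6)/11 = -7/12
  u_2 = -7/12;  a_3 = 4;  u_3 = (u_2 − 4)/11 = -5/12
  u_3 = -5/12;  a_4 = 6;  u_4 = (u_3 − 6)/11 = -7/12
Digits: (0, 5, 6, 4, 6).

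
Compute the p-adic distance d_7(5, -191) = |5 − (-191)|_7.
d_7(5, -191) = 1/49

Step 1 — x − y = 5 − (-191) = 196. Step 2 — v_7(196) = 2 (factor: 196 = (7^2 · 4); the sign does not affect v_p). Step 3 — |x − y|_7 = 7^{-2} = 1/49.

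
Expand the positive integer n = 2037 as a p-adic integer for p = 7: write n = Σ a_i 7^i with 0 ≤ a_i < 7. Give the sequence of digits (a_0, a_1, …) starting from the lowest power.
(a_0, a_1, …) = (0, 4, 6, 5)

Repeated division by 7 gives the digits low-to-high: 2037 = 4·7^1 + 6·7^2 + 5·7^3. Digit sequence: (0, 4, 6, 5).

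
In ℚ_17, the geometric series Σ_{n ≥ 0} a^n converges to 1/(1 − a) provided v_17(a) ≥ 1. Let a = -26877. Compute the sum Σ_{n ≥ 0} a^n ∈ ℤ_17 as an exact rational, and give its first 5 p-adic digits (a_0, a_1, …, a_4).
Σ a^n = 1/(1 − a) = 1/26878;  first 5 digits = (1, 0, 9, 11, 12)

v_17(a) = 2 ≥ 1, so the series converges in ℤ_17 to 1/(1 − a) = 1/(1 − (-26877)) = 1/26878. Expand this rational in ℤ_17: compute digits iteratively via d_i = x_i mod 17, x_{i+1} = (x_i − d_i)/17. The first 5 digits are (1, 0, 9, 11, 12).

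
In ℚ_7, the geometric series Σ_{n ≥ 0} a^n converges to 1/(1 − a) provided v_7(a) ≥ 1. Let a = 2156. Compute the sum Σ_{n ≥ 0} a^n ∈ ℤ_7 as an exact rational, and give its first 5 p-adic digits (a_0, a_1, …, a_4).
Σ a^n = 1/(1 − a) = -1/2155;  first 5 digits = (1, 0, 2, 6, 4)

v_7(a) = 2 ≥ 1, so the series converges in ℤ_7 to 1/(1 − a) = 1/(1 − 2156) = -1/2155. Expand this rational in ℤ_7: compute digits iteratively via d_i = x_i mod 7, x_{i+1} = (x_i − d_i)/7. The first 5 digits are (1, 0, 2, 6, 4).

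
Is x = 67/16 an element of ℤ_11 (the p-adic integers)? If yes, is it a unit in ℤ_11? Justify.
x ∈ ℤ_11^× (unit); v_11(x) = 0

ℤ_11 = {x ∈ ℚ_11 : v_11(x) ≥ 0} and ℤ_11^× = {x ∈ ℤ_11 : v_11(x) = 0}. Here v_11(67/16) = v_11(num) − v_11(den) = 0; compare against these criteria.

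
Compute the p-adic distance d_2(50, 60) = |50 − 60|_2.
d_2(50, 60) = 1/2

Step 1 — x − y = 50 − 60 = -10. Step 2 — v_2(-10) = 1 (factor: -10 = −(2^1 · 5); the sign does not affect v_p). Step 3 — |x − y|_2 = 2^{-1} = 1/2.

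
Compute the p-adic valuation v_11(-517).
v_11(-517) = 1

v_11(n) is the largest exponent k such that 11^k divides n. Factor out: -517 = -11^1 · 47. (Sign doesn't affect v_p.) So v_11(-517) = 1.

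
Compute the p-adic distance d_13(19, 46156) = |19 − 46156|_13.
d_13(19, 46156) = 1/2197

Step 1 — x − y = 19 − 46156 = -46137. Step 2 — v_13(-46137) = 3 (factor: -46137 = −(13^3 · 21); the sign does not affect v_p). Step 3 — |x − y|_13 = 13^{-3} = 1/2197.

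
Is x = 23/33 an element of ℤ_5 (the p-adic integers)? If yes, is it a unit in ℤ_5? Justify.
x ∈ ℤ_5^× (unit); v_5(x) = 0

ℤ_5 = {x ∈ ℚ_5 : v_5(x) ≥ 0} and ℤ_5^× = {x ∈ ℤ_5 : v_5(x) = 0}. Here v_5(23/33) = v_5(num) − v_5(den) = 0; compare against these criteria.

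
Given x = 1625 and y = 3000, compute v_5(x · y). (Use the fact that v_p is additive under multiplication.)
v_5(4875000) = 6

v_p(x) = 3 (factor: 1625 = 5^3 · 13); v_p(y) = 3 (factor: 3000 = 5^3 · 24). Additivity: v_p(xy) = v_p(x) + v_p(y) = 3 + 3 = 6. (Direct check: xy = 4875000 = 5^6 · (312).)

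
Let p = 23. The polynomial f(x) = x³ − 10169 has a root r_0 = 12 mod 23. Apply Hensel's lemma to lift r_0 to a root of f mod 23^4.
r_3 = 150041 (mod 279841)

Hensel: r_{i+1} = r_i − f(r_i)/f′(r_i) mod 23^{i+2}, where f′(x) = 3x². Iterate:
  r_0 = 12 (mod 23)
  r_1 = 334 (mod 529)
  r_2 = 4037 (mod 12167)
  r_3 = 150041 (mod 279841)
Final: r = 150041 with f(r) ≡ 0 mod 23^4.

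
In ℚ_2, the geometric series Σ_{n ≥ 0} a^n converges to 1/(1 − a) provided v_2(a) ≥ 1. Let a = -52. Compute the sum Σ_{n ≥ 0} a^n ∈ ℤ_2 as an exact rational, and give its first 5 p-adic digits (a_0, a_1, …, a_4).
Σ a^n = 1/(1 − a) = 1/53;  first 5 digits = (1, 0, 1, 1, 1)

v_2(a) = 2 ≥ 1, so the series converges in ℤ_2 to 1/(1 − a) = 1/(1 − (-52)) = 1/53. Expand this rational in ℤ_2: compute digits iteratively via d_i = x_i mod 2, x_{i+1} = (x_i − d_i)/2. The first 5 digits are (1, 0, 1, 1, 1).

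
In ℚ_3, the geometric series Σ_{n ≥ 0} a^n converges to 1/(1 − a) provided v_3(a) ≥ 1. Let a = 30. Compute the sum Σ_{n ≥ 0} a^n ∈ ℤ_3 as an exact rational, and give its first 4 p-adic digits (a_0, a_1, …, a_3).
Σ a^n = 1/(1 − a) = -1/29;  first 4 digits = (1, 1, 1, 2)

v_3(a) = 1 ≥ 1, so the series converges in ℤ_3 to 1/(1 − a) = 1/(1 − 30) = -1/29. Expand this rational in ℤ_3: compute digits iteratively via d_i = x_i mod 3, x_{i+1} = (x_i − d_i)/3. The first 4 digits are (1, 1, 1, 2).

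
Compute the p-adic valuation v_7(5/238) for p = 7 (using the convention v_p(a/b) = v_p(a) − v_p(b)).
v_7(5/238) = -1

Factor powers of 7 from the numerator and denominator of the reduced fraction: 5 = 7^0 · 5 and 238 = 7^1 · 34. Apply v_p(a/b) = v_p(a) − v_p(b): v_7(5/238) = 0 − 1 = -1.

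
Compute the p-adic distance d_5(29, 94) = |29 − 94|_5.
d_5(29, 94) = 1/5

Step 1 — x − y = 29 − 94 = -65. Step 2 — v_5(-65) = 1 (factor: -65 = −(5^1 · 13); the sign does not affect v_p). Step 3 — |x − y|_5 = 5^{-1} = 1/5.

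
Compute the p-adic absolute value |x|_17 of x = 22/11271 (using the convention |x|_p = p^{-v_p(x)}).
|22/11271|_17 = 289

Step 1 — compute v_17(x) by factoring powers of 17 out of the numerator and denominator: v_17(22/11271) = -2. Step 2 — apply |x|_p = p^{-v_p(x)} = 17^{2} = 289.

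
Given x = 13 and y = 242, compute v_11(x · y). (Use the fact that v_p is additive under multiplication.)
v_11(3146) = 2

v_p(x) = 0 (factor: 13 = 11^0 · 13); v_p(y) = 2 (factor: 242 = 11^2 · 2). Additivity: v_p(xy) = v_p(x) + v_p(y) = 0 + 2 = 2. (Direct check: xy = 3146 = 11^2 · (26).)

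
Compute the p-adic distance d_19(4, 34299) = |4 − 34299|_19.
d_19(4, 34299) = 1/6859

Step 1 — x − y = 4 − 34299 = -34295. Step 2 — v_19(-34295) = 3 (factor: -34295 = −(19^3 · 5); the sign does not affect v_p). Step 3 — |x − y|_19 = 19^{-3} = 1/6859.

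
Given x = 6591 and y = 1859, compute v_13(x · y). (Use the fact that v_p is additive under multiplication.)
v_13(12252669) = 5

v_p(x) = 3 (factor: 6591 = 13^3 · 3); v_p(y) = 2 (factor: 1859 = 13^2 · 11). Additivity: v_p(xy) = v_p(x) + v_p(y) = 3 + 2 = 5. (Direct check: xy = 12252669 = 13^5 · (33).)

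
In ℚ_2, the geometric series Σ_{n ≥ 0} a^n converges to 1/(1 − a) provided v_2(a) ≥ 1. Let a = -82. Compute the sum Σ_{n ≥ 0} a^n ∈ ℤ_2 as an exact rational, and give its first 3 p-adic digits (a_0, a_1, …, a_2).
Σ a^n = 1/(1 − a) = 1/83;  first 3 digits = (1, 1, 0)

v_2(a) = 1 ≥ 1, so the series converges in ℤ_2 to 1/(1 − a) = 1/(1 − (-82)) = 1/83. Expand this rational in ℤ_2: compute digits iteratively via d_i = x_i mod 2, x_{i+1} = (x_i − d_i)/2. The first 3 digits are (1, 1, 0).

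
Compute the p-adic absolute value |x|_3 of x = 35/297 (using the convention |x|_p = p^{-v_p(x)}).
|35/297|_3 = 27

Step 1 — compute v_3(x) by factoring powers of 3 out of the numerator and denominator: v_3(35/297) = -3. Step 2 — apply |x|_p = p^{-v_p(x)} = 3^{3} = 27.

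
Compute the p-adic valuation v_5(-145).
v_5(-145) = 1

v_5(n) is the largest exponent k such that 5^k divides n. Factor out: -145 = -5^1 · 29. (Sign doesn't affect v_p.) So v_5(-145) = 1.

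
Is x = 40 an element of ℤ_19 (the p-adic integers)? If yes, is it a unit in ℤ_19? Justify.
x ∈ ℤ_19^× (unit); v_19(x) = 0

ℤ_19 = {x ∈ ℚ_19 : v_19(x) ≥ 0} and ℤ_19^× = {x ∈ ℤ_19 : v_19(x) = 0}. Here v_19(40) = v_19(num) − v_19(den) = 0; compare against these criteria.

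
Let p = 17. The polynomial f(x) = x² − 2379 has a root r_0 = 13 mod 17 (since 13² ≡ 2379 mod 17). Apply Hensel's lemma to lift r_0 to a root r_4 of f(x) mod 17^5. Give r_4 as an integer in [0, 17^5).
r_4 = 1376027 (mod 1419857)

Hensel's recurrence: r_{i+1} = r_i − f(r_i)·(f′(r_i))^{-1} mod 17^{i+2}, with f′(x) = 2x. Iterate:
  r_0 = 13 (mod 17)
  r_1 = 98 (mod 289)
  r_2 = 387 (mod 4913)
  r_3 = 39691 (mod 83521)
  r_4 = 1376027 (mod 1419857)
Final: r_4 = 1376027, and one checks f(r_4) ≡ 0 mod 17^5.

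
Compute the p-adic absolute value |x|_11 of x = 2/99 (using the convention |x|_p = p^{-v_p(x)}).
|2/99|_11 = 11

Step 1 — compute v_11(x) by factoring powers of 11 out of the numerator and denominator: v_11(2/99) = -1. Step 2 — apply |x|_p = p^{-v_p(x)} = 11^{1} = 11.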